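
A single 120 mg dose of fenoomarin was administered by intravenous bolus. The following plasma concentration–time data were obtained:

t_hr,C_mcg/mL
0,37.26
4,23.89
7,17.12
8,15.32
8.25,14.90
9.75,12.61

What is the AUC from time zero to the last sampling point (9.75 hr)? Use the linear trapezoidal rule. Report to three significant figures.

Trapezoidal AUC_0→9.75:
  [0→4]: (37.26+23.89)/2 × 4 = 122.3
  [4→7]: (23.89+17.12)/2 × 3 = 61.515
  [7→8]: (17.12+15.32)/2 × 1 = 16.22
  [8→8.25]: (15.32+14.90)/2 × 0.25 = 3.7775
  [8.25→9.75]: (14.90+12.61)/2 × 1.5 = 20.6325
  Sum = 224.445 mcg/mL·hr

AUC = 224 mcg/mL·hr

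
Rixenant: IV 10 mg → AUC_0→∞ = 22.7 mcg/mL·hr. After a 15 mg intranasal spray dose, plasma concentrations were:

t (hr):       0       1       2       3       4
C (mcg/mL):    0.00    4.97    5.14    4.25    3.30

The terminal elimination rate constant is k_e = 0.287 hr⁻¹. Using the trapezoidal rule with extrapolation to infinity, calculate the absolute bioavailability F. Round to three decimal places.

Trapezoidal AUC_0→4 (intranasal spray):
  [0→1]: (0.00+4.97)/2 × 1 = 2.485
  [1→2]: (4.97+5.14)/2 × 1 = 5.055
  [2→3]: (5.14+4.25)/2 × 1 = 4.695
  [3→4]: (4.25+3.30)/2 × 1 = 3.775
  Sum = 16.01 mcg/mL·hr
Tail: C_last/k_e = 3.30/0.287 = 11.498
AUC_0→∞ (intranasal spray) = 16.01 + 11.498 = 27.508 mcg/mL·hr
F = (AUC_ev/D_ev)/(AUC_iv/D_iv) = (27.508/15)/(22.7/10) = 1.83387/2.27 = 0.8079

F = 0.808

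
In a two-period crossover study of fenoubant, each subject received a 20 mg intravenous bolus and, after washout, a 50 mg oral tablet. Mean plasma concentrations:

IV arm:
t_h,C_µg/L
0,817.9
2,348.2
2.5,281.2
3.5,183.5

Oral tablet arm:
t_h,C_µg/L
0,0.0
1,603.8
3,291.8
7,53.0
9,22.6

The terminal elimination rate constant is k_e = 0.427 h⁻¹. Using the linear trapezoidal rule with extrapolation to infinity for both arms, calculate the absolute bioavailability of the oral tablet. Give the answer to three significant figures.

F = 0.406

Trapezoidal AUC_0→3.5 (IV):
  [0→2]: (817.9+348.2)/2 × 2 = 1166.1
  [2→2.5]: (348.2+281.2)/2 × 0.5 = 157.35
  [2.5→3.5]: (281.2+183.5)/2 × 1 = 232.35
  Sum = 1555.8 µg/L·h
IV tail: 183.5/0.427 = 429.742; AUC_iv,0→∞ = 1555.8 + 429.742 = 1985.542 µg/L·h
Trapezoidal AUC_0→9 (oral tablet):
  [0→1]: (0.0+603.8)/2 × 1 = 301.9
  [1→3]: (603.8+291.8)/2 × 2 = 895.6
  [3→7]: (291.8+53.0)/2 × 4 = 689.6
  [7→9]: (53.0+22.6)/2 × 2 = 75.6
  Sum = 1962.7 µg/L·h
oral tablet tail: 22.6/0.427 = 52.927; AUC_ev,0→∞ = 1962.7 + 52.927 = 2015.627 µg/L·h
F = (AUC_ev/D_ev)/(AUC_iv/D_iv) = (2015.627/50)/(1985.542/20) = 40.31254/99.2771 = 0.4061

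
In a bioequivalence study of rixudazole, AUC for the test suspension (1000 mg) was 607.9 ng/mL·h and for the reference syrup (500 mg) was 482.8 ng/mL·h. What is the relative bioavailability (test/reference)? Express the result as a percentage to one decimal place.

F_rel = 63.0%

F_rel = (AUC_test/D_test) / (AUC_ref/D_ref)
      = (607.9/1000) / (482.8/500)
      = 0.6079 / 0.9656 = 0.6296 = 62.96%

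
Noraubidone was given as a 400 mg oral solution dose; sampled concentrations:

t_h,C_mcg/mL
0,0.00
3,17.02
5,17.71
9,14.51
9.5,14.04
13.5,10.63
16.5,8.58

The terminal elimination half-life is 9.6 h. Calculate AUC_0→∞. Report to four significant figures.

Trapezoidal AUC_0→16.5:
  [0→3]: (0.00+17.02)/2 × 3 = 25.53
  [3→5]: (17.02+17.71)/2 × 2 = 34.73
  [5→9]: (17.71+14.51)/2 × 4 = 64.44
  [9→9.5]: (14.51+14.04)/2 × 0.5 = 7.1375
  [9.5→13.5]: (14.04+10.63)/2 × 4 = 49.34
  [13.5→16.5]: (10.63+8.58)/2 × 3 = 28.815
  Sum = 209.9925 mcg/mL·h
k_e = ln2 / t½ = 0.693147 / 9.6 = 0.0722 h^-1
Extrapolated tail: C_last / k_e = 8.58 / 0.0722 = 118.837
AUC_0→∞ = 209.9925 + 118.837 = 328.8295 mcg/mL·h

AUC = 328.8 mcg/mL·h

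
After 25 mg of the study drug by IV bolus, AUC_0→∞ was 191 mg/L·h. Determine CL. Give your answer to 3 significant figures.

CL = Dose_iv / AUC_0→∞
   = 25 / 191 = 0.13089 L/h

CL = 0.131 L/h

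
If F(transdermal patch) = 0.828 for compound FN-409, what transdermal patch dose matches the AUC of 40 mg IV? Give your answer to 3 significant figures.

For equal systemic exposure: F × D_ev = D_iv
D_ev = D_iv / F = 40 / 0.828 = 48.3092 mg

D_transdermal = 48.3 mg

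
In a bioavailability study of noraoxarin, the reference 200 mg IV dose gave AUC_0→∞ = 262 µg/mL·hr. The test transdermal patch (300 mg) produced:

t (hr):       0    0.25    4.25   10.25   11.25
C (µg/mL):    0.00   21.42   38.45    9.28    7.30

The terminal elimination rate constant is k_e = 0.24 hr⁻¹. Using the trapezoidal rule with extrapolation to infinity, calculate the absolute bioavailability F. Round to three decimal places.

Trapezoidal AUC_0→11.25 (transdermal patch):
  [0→0.25]: (0.00+21.42)/2 × 0.25 = 2.6775
  [0.25→4.25]: (21.42+38.45)/2 × 4 = 119.74
  [4.25→10.25]: (38.45+9.28)/2 × 6 = 143.19
  [10.25→11.25]: (9.28+7.30)/2 × 1 = 8.29
  Sum = 273.8975 µg/mL·hr
Tail: C_last/k_e = 7.30/0.24 = 30.417
AUC_0→∞ (transdermal patch) = 273.8975 + 30.417 = 304.3145 µg/mL·hr
F = (AUC_ev/D_ev)/(AUC_iv/D_iv) = (304.3145/300)/(262/200) = 1.01438/1.31 = 0.7743

F = 0.774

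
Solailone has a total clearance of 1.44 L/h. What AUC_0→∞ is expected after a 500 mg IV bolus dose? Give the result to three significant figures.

AUC_0→∞ = Dose_iv / CL
        = 500 / 1.44 = 347.222 mg/L·h

AUC = 347 mg/L·h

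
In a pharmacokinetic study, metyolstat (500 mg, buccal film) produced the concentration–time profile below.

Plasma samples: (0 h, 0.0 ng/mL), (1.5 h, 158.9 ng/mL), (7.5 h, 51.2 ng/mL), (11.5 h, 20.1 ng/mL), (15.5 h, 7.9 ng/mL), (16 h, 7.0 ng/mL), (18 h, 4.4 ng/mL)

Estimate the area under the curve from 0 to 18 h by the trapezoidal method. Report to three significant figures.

Trapezoidal AUC_0→18:
  [0→1.5]: (0.0+158.9)/2 × 1.5 = 119.175
  [1.5→7.5]: (158.9+51.2)/2 × 6 = 630.3
  [7.5→11.5]: (51.2+20.1)/2 × 4 = 142.6
  [11.5→15.5]: (20.1+7.9)/2 × 4 = 56.0
  [15.5→16]: (7.9+7.0)/2 × 0.5 = 3.725
  [16→18]: (7.0+4.4)/2 × 2 = 11.4
  Sum = 963.2 ng/mL·h

AUC = 963 ng/mL·h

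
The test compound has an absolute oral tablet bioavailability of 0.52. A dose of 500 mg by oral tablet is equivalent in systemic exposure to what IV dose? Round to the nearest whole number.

Systemic exposure from an extravascular dose = F × D_ev, so the equivalent IV dose is F × D_ev.
D_iv = F × D_ev = 0.52 × 500 = 260 mg

D_iv = 260 mg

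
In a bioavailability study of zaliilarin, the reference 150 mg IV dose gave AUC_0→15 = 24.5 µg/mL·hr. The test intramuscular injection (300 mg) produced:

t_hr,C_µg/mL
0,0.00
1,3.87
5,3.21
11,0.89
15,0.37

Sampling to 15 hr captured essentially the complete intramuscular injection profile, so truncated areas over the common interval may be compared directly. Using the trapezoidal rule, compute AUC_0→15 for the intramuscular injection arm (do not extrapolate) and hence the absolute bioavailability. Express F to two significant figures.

Trapezoidal AUC_0→15 (intramuscular injection):
  [0→1]: (0.00+3.87)/2 × 1 = 1.935
  [1→5]: (3.87+3.21)/2 × 4 = 14.16
  [5→11]: (3.21+0.89)/2 × 6 = 12.3
  [11→15]: (0.89+0.37)/2 × 4 = 2.52
  Sum = 30.915 µg/mL·hr
F = (AUC_ev/D_ev)/(AUC_iv/D_iv) = (30.915/300)/(24.5/150) = 0.10305/0.163333 = 0.6309

F = 0.63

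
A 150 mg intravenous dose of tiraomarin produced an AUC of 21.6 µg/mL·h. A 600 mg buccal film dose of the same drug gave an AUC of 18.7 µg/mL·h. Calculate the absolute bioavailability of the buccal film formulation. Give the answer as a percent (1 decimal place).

F = 21.6%

F = (AUC_ev / D_ev) / (AUC_iv / D_iv)
  = (18.7/600) / (21.6/150)
  = 0.0311667 / 0.144 = 0.2164
  = 21.64%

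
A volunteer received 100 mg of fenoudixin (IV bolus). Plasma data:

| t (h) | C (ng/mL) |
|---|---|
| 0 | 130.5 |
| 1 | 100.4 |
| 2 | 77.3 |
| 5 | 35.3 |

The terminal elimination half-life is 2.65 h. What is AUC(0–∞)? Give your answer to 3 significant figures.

Trapezoidal AUC_0→5:
  [0→1]: (130.5+100.4)/2 × 1 = 115.45
  [1→2]: (100.4+77.3)/2 × 1 = 88.85
  [2→5]: (77.3+35.3)/2 × 3 = 168.9
  Sum = 373.2 ng/mL·h
k_e = ln2 / t½ = 0.693147 / 2.65 = 0.2616 h^-1
Extrapolated tail: C_last / k_e = 35.3 / 0.2616 = 134.939
AUC_0→∞ = 373.2 + 134.939 = 508.139 ng/mL·h

AUC = 508 ng/mL·h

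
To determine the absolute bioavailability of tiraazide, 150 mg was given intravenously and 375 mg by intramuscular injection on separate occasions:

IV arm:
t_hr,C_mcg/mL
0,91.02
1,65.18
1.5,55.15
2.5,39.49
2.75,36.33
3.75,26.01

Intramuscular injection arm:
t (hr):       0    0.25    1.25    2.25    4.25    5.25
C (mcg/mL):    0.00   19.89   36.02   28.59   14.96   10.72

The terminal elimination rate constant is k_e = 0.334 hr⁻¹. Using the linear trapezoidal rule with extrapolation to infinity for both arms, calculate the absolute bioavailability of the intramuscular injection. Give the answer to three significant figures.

F = 0.221

Trapezoidal AUC_0→3.75 (IV):
  [0→1]: (91.02+65.18)/2 × 1 = 78.1
  [1→1.5]: (65.18+55.15)/2 × 0.5 = 30.0825
  [1.5→2.5]: (55.15+39.49)/2 × 1 = 47.32
  [2.5→2.75]: (39.49+36.33)/2 × 0.25 = 9.4775
  [2.75→3.75]: (36.33+26.01)/2 × 1 = 31.17
  Sum = 196.15 mcg/mL·hr
IV tail: 26.01/0.334 = 77.874; AUC_iv,0→∞ = 196.15 + 77.874 = 274.024 mcg/mL·hr
Trapezoidal AUC_0→5.25 (intramuscular injection):
  [0→0.25]: (0.00+19.89)/2 × 0.25 = 2.48625
  [0.25→1.25]: (19.89+36.02)/2 × 1 = 27.955
  [1.25→2.25]: (36.02+28.59)/2 × 1 = 32.305
  [2.25→4.25]: (28.59+14.96)/2 × 2 = 43.55
  [4.25→5.25]: (14.96+10.72)/2 × 1 = 12.84
  Sum = 119.13625 mcg/mL·hr
intramuscular injection tail: 10.72/0.334 = 32.096; AUC_ev,0→∞ = 119.13625 + 32.096 = 151.23225 mcg/mL·hr
F = (AUC_ev/D_ev)/(AUC_iv/D_iv) = (151.23225/375)/(274.024/150) = 0.403286/1.82683 = 0.2208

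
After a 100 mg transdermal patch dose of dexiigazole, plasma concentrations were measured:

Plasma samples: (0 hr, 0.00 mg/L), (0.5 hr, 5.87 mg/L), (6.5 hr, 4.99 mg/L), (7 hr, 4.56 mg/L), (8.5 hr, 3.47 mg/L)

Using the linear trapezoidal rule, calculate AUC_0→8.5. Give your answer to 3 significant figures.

Trapezoidal AUC_0→8.5:
  [0→0.5]: (0.00+5.87)/2 × 0.5 = 1.4675
  [0.5→6.5]: (5.87+4.99)/2 × 6 = 32.58
  [6.5→7]: (4.99+4.56)/2 × 0.5 = 2.3875
  [7→8.5]: (4.56+3.47)/2 × 1.5 = 6.0225
  Sum = 42.4575 mg/L·hr

AUC = 42.5 mg/L·hr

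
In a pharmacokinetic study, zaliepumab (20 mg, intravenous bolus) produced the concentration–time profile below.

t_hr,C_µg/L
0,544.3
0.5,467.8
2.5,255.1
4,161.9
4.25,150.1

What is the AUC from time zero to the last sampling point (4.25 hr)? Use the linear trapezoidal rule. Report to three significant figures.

AUC = 1330 µg/L·hr

Trapezoidal AUC_0→4.25:
  [0→0.5]: (544.3+467.8)/2 × 0.5 = 253.025
  [0.5→2.5]: (467.8+255.1)/2 × 2 = 722.9
  [2.5→4]: (255.1+161.9)/2 × 1.5 = 312.75
  [4→4.25]: (161.9+150.1)/2 × 0.25 = 39.0
  Sum = 1327.675 µg/L·hr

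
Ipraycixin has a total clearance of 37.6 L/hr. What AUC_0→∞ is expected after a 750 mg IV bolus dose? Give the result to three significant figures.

AUC = 19.9 mg/L·hr

AUC_0→∞ = Dose_iv / CL
        = 750 / 37.6 = 19.9468 mg/L·hr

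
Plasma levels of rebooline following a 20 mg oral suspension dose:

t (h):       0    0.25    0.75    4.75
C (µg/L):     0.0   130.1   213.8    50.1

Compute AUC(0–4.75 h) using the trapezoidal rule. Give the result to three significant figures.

Trapezoidal AUC_0→4.75:
  [0→0.25]: (0.0+130.1)/2 × 0.25 = 16.2625
  [0.25→0.75]: (130.1+213.8)/2 × 0.5 = 85.975
  [0.75→4.75]: (213.8+50.1)/2 × 4 = 527.8
  Sum = 630.0375 µg/L·h

AUC = 630 µg/L·h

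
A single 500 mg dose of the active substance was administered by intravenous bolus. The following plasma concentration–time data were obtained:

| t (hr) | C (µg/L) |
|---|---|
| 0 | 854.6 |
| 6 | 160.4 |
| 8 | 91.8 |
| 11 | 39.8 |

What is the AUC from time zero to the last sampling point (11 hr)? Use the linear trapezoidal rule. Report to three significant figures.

AUC = 3490 µg/L·hr

Trapezoidal AUC_0→11:
  [0→6]: (854.6+160.4)/2 × 6 = 3045.0
  [6→8]: (160.4+91.8)/2 × 2 = 252.2
  [8→11]: (91.8+39.8)/2 × 3 = 197.4
  Sum = 3494.6 µg/L·hr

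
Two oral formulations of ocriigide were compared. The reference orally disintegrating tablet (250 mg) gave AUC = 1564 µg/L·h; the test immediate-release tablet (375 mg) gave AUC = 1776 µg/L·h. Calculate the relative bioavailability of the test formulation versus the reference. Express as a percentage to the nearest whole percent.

F_rel = (AUC_test/D_test) / (AUC_ref/D_ref)
      = (1776/375) / (1564/250)
      = 4.736 / 6.256 = 0.7570 = 75.70%

F_rel = 76%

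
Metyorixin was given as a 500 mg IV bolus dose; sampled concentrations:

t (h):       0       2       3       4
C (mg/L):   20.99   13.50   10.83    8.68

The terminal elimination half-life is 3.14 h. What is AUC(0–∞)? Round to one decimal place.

Trapezoidal AUC_0→4:
  [0→2]: (20.99+13.50)/2 × 2 = 34.49
  [2→3]: (13.50+10.83)/2 × 1 = 12.165
  [3→4]: (10.83+8.68)/2 × 1 = 9.755
  Sum = 56.41 mg/L·h
k_e = ln2 / t½ = 0.693147 / 3.14 = 0.2207 h^-1
Extrapolated tail: C_last / k_e = 8.68 / 0.2207 = 39.329
AUC_0→∞ = 56.41 + 39.329 = 95.739 mg/L·h

AUC = 95.7 mg/L·h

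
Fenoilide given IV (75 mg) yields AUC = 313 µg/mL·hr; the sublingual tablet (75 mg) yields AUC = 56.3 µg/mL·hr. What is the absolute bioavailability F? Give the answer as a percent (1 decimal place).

F = (AUC_ev / D_ev) / (AUC_iv / D_iv)
  = (56.3/75) / (313/75)
  = 0.750667 / 4.17333 = 0.1799
  = 17.99%

F = 18.0%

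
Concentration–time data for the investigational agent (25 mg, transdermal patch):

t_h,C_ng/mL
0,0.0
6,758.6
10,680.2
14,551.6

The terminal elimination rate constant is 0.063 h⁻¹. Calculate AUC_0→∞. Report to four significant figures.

AUC = 16370 ng/mL·h

Trapezoidal AUC_0→14:
  [0→6]: (0.0+758.6)/2 × 6 = 2275.8
  [6→10]: (758.6+680.2)/2 × 4 = 2877.6
  [10→14]: (680.2+551.6)/2 × 4 = 2463.6
  Sum = 7617.0 ng/mL·h
Extrapolated tail: C_last / k_e = 551.6 / 0.063 = 8755.556
AUC_0→∞ = 7617.0 + 8755.556 = 16372.556 ng/mL·h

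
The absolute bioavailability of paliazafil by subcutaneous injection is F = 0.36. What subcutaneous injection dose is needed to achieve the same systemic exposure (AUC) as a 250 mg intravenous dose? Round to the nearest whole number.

D_subcutaneous = 694 mg

For equal systemic exposure: F × D_ev = D_iv
D_ev = D_iv / F = 250 / 0.36 = 694.444 mg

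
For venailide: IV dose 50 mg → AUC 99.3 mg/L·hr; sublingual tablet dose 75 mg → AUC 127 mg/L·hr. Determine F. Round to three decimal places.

F = 0.853

F = (AUC_ev / D_ev) / (AUC_iv / D_iv)
  = (127/75) / (99.3/50)
  = 1.69333 / 1.986 = 0.8526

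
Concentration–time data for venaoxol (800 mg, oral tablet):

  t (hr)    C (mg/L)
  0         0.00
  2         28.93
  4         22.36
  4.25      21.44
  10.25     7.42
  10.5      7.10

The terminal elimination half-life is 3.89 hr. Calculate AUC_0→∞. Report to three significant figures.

AUC = 214 mg/L·hr

Trapezoidal AUC_0→10.5:
  [0→2]: (0.00+28.93)/2 × 2 = 28.93
  [2→4]: (28.93+22.36)/2 × 2 = 51.29
  [4→4.25]: (22.36+21.44)/2 × 0.25 = 5.475
  [4.25→10.25]: (21.44+7.42)/2 × 6 = 86.58
  [10.25→10.5]: (7.42+7.10)/2 × 0.25 = 1.815
  Sum = 174.09 mg/L·hr
k_e = ln2 / t½ = 0.693147 / 3.89 = 0.1782 hr^-1
Extrapolated tail: C_last / k_e = 7.10 / 0.1782 = 39.843
AUC_0→∞ = 174.09 + 39.843 = 213.933 mg/L·hr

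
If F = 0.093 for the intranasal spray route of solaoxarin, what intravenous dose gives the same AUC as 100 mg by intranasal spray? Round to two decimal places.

D_iv = 9.30 mg

Systemic exposure from an extravascular dose = F × D_ev, so the equivalent IV dose is F × D_ev.
D_iv = F × D_ev = 0.093 × 100 = 9.3 mg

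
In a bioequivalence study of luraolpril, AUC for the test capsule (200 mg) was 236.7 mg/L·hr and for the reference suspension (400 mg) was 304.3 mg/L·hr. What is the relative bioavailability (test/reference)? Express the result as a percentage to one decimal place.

F_rel = (AUC_test/D_test) / (AUC_ref/D_ref)
      = (236.7/200) / (304.3/400)
      = 1.1835 / 0.76075 = 1.5557 = 155.57%

F_rel = 155.6%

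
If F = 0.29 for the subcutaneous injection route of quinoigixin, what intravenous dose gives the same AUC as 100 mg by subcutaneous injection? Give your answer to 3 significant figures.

D_iv = 29.0 mg

Systemic exposure from an extravascular dose = F × D_ev, so the equivalent IV dose is F × D_ev.
D_iv = F × D_ev = 0.29 × 100 = 29 mg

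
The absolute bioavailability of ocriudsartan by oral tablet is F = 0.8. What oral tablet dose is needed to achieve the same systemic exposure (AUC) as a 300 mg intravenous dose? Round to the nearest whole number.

D_oral = 375 mg

For equal systemic exposure: F × D_ev = D_iv
D_ev = D_iv / F = 300 / 0.8 = 375 mg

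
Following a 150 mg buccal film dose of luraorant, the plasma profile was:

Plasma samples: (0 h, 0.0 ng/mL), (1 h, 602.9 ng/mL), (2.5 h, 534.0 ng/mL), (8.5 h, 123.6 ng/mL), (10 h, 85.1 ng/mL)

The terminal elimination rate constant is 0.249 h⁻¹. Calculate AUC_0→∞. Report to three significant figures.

Trapezoidal AUC_0→10:
  [0→1]: (0.0+602.9)/2 × 1 = 301.45
  [1→2.5]: (602.9+534.0)/2 × 1.5 = 852.675
  [2.5→8.5]: (534.0+123.6)/2 × 6 = 1972.8
  [8.5→10]: (123.6+85.1)/2 × 1.5 = 156.525
  Sum = 3283.45 ng/mL·h
Extrapolated tail: C_last / k_e = 85.1 / 0.249 = 341.767
AUC_0→∞ = 3283.45 + 341.767 = 3625.217 ng/mL·h

AUC = 3630 ng/mL·h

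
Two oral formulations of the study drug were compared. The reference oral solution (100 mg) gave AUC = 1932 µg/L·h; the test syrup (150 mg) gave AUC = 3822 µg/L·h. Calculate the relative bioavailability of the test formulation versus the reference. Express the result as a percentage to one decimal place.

F_rel = 131.9%

F_rel = (AUC_test/D_test) / (AUC_ref/D_ref)
      = (3822/150) / (1932/100)
      = 25.48 / 19.32 = 1.3188 = 131.88%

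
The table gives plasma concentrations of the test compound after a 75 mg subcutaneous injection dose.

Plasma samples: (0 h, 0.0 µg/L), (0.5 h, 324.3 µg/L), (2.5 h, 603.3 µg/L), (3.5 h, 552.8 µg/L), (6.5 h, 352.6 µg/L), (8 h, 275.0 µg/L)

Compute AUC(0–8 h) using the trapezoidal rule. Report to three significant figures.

Trapezoidal AUC_0→8:
  [0→0.5]: (0.0+324.3)/2 × 0.5 = 81.075
  [0.5→2.5]: (324.3+603.3)/2 × 2 = 927.6
  [2.5→3.5]: (603.3+552.8)/2 × 1 = 578.05
  [3.5→6.5]: (552.8+352.6)/2 × 3 = 1358.1
  [6.5→8]: (352.6+275.0)/2 × 1.5 = 470.7
  Sum = 3415.525 µg/L·h

AUC = 3420 µg/L·h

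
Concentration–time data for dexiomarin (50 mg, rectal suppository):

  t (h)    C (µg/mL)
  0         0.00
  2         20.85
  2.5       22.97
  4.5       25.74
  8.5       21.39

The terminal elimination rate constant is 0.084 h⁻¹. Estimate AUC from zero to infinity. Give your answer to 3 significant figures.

Trapezoidal AUC_0→8.5:
  [0→2]: (0.00+20.85)/2 × 2 = 20.85
  [2→2.5]: (20.85+22.97)/2 × 0.5 = 10.955
  [2.5→4.5]: (22.97+25.74)/2 × 2 = 48.71
  [4.5→8.5]: (25.74+21.39)/2 × 4 = 94.26
  Sum = 174.775 µg/mL·h
Extrapolated tail: C_last / k_e = 21.39 / 0.084 = 254.643
AUC_0→∞ = 174.775 + 254.643 = 429.418 µg/mL·h

AUC = 429 µg/mL·h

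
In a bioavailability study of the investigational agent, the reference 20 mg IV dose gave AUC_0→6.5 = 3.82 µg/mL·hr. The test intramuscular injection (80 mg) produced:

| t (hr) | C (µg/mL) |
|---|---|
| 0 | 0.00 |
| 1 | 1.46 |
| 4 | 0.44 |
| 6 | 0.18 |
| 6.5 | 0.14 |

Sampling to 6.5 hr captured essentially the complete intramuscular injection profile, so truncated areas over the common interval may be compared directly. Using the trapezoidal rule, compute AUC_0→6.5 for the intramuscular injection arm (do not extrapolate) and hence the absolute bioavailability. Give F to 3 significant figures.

F = 0.280

Trapezoidal AUC_0→6.5 (intramuscular injection):
  [0→1]: (0.00+1.46)/2 × 1 = 0.73
  [1→4]: (1.46+0.44)/2 × 3 = 2.85
  [4→6]: (0.44+0.18)/2 × 2 = 0.62
  [6→6.5]: (0.18+0.14)/2 × 0.5 = 0.08
  Sum = 4.28 µg/mL·hr
F = (AUC_ev/D_ev)/(AUC_iv/D_iv) = (4.28/80)/(3.82/20) = 0.0535/0.191 = 0.2801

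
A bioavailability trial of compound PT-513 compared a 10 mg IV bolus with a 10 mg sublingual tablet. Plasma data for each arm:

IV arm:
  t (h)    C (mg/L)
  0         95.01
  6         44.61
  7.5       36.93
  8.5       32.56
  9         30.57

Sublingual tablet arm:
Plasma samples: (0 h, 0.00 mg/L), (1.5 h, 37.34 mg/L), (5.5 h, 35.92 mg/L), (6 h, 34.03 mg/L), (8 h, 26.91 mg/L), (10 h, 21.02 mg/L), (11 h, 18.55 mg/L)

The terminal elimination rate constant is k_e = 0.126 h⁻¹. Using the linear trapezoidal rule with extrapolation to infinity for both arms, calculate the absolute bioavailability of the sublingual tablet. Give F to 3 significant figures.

Trapezoidal AUC_0→9 (IV):
  [0→6]: (95.01+44.61)/2 × 6 = 418.86
  [6→7.5]: (44.61+36.93)/2 × 1.5 = 61.155
  [7.5→8.5]: (36.93+32.56)/2 × 1 = 34.745
  [8.5→9]: (32.56+30.57)/2 × 0.5 = 15.7825
  Sum = 530.5425 mg/L·h
IV tail: 30.57/0.126 = 242.619; AUC_iv,0→∞ = 530.5425 + 242.619 = 773.1615 mg/L·h
Trapezoidal AUC_0→11 (sublingual tablet):
  [0→1.5]: (0.00+37.34)/2 × 1.5 = 28.005
  [1.5→5.5]: (37.34+35.92)/2 × 4 = 146.52
  [5.5→6]: (35.92+34.03)/2 × 0.5 = 17.4875
  [6→8]: (34.03+26.91)/2 × 2 = 60.94
  [8→10]: (26.91+21.02)/2 × 2 = 47.93
  [10→11]: (21.02+18.55)/2 × 1 = 19.785
  Sum = 320.6675 mg/L·h
sublingual tablet tail: 18.55/0.126 = 147.222; AUC_ev,0→∞ = 320.6675 + 147.222 = 467.8895 mg/L·h
F = (AUC_ev/D_ev)/(AUC_iv/D_iv) = (467.8895/10)/(773.1615/10) = 46.78895/77.31615 = 0.6052

F = 0.605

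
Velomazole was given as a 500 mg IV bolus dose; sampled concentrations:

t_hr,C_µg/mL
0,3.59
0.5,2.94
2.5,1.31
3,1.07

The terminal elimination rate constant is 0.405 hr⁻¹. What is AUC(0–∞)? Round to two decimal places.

Trapezoidal AUC_0→3:
  [0→0.5]: (3.59+2.94)/2 × 0.5 = 1.6325
  [0.5→2.5]: (2.94+1.31)/2 × 2 = 4.25
  [2.5→3]: (1.31+1.07)/2 × 0.5 = 0.595
  Sum = 6.4775 µg/mL·hr
Extrapolated tail: C_last / k_e = 1.07 / 0.405 = 2.642
AUC_0→∞ = 6.4775 + 2.642 = 9.1195 µg/mL·hr

AUC = 9.12 µg/mL·hr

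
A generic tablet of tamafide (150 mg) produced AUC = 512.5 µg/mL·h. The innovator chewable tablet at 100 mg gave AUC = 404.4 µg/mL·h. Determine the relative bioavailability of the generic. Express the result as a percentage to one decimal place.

F_rel = 84.5%

F_rel = (AUC_test/D_test) / (AUC_ref/D_ref)
      = (512.5/150) / (404.4/100)
      = 3.41667 / 4.044 = 0.8449 = 84.49%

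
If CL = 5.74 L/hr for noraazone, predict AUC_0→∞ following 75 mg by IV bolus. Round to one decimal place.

AUC_0→∞ = Dose_iv / CL
        = 75 / 5.74 = 13.0662 mg/L·hr

AUC = 13.1 mg/L·hr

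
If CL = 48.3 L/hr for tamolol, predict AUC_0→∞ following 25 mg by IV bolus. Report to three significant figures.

AUC = 0.518 mg/L·hr

AUC_0→∞ = Dose_iv / CL
        = 25 / 48.3 = 0.517598 mg/L·hr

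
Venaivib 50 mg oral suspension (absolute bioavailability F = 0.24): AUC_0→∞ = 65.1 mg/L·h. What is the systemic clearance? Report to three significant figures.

CL = F × Dose / AUC_0→∞
   = 0.24 × 50 / 65.1 = 0.184332 L/h

CL = 0.184 L/h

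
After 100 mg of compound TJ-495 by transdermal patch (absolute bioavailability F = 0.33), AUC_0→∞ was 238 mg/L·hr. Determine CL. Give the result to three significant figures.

CL = F × Dose / AUC_0→∞
   = 0.33 × 100 / 238 = 0.138655 L/hr

CL = 0.139 L/hr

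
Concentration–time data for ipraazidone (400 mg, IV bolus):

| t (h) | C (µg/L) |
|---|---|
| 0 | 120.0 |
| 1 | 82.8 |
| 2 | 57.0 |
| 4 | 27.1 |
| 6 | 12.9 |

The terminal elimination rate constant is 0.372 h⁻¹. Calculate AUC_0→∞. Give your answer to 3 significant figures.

AUC = 330 µg/L·h

Trapezoidal AUC_0→6:
  [0→1]: (120.0+82.8)/2 × 1 = 101.4
  [1→2]: (82.8+57.0)/2 × 1 = 69.9
  [2→4]: (57.0+27.1)/2 × 2 = 84.1
  [4→6]: (27.1+12.9)/2 × 2 = 40.0
  Sum = 295.4 µg/L·h
Extrapolated tail: C_last / k_e = 12.9 / 0.372 = 34.677
AUC_0→∞ = 295.4 + 34.677 = 330.077 µg/L·h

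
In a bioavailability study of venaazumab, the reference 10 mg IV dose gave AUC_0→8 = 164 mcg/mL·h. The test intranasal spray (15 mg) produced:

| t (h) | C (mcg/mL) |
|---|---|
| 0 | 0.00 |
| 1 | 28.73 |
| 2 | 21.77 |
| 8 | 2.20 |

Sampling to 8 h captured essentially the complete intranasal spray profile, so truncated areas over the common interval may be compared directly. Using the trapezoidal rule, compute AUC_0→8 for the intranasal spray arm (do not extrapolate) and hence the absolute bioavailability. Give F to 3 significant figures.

Trapezoidal AUC_0→8 (intranasal spray):
  [0→1]: (0.00+28.73)/2 × 1 = 14.365
  [1→2]: (28.73+21.77)/2 × 1 = 25.25
  [2→8]: (21.77+2.20)/2 × 6 = 71.91
  Sum = 111.525 mcg/mL·h
F = (AUC_ev/D_ev)/(AUC_iv/D_iv) = (111.525/15)/(164/10) = 7.435/16.4 = 0.4534

F = 0.453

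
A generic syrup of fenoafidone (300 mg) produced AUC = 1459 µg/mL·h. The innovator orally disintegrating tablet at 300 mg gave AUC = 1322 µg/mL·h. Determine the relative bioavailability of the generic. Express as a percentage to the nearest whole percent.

F_rel = 110%

F_rel = (AUC_test/D_test) / (AUC_ref/D_ref)
      = (1459/300) / (1322/300)
      = 4.86333 / 4.40667 = 1.1036 = 110.36%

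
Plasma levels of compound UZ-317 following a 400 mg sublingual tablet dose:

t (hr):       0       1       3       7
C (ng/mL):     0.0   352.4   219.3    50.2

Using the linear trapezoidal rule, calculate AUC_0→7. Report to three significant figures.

AUC = 1290 ng/mL·hr

Trapezoidal AUC_0→7:
  [0→1]: (0.0+352.4)/2 × 1 = 176.2
  [1→3]: (352.4+219.3)/2 × 2 = 571.7
  [3→7]: (219.3+50.2)/2 × 4 = 539.0
  Sum = 1286.9 ng/mL·hr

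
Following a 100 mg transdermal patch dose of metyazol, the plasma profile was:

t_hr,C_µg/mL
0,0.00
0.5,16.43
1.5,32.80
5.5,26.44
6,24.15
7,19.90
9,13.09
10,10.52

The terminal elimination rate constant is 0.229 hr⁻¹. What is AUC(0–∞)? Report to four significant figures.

Trapezoidal AUC_0→10:
  [0→0.5]: (0.00+16.43)/2 × 0.5 = 4.1075
  [0.5→1.5]: (16.43+32.80)/2 × 1 = 24.615
  [1.5→5.5]: (32.80+26.44)/2 × 4 = 118.48
  [5.5→6]: (26.44+24.15)/2 × 0.5 = 12.6475
  [6→7]: (24.15+19.90)/2 × 1 = 22.025
  [7→9]: (19.90+13.09)/2 × 2 = 32.99
  [9→10]: (13.09+10.52)/2 × 1 = 11.805
  Sum = 226.67 µg/mL·hr
Extrapolated tail: C_last / k_e = 10.52 / 0.229 = 45.939
AUC_0→∞ = 226.67 + 45.939 = 272.609 µg/mL·hr

AUC = 272.6 µg/mL·hr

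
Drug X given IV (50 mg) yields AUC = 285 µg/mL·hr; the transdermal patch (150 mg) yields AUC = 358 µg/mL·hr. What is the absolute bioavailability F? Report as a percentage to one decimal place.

F = 41.9%

F = (AUC_ev / D_ev) / (AUC_iv / D_iv)
  = (358/150) / (285/50)
  = 2.38667 / 5.7 = 0.4187
  = 41.87%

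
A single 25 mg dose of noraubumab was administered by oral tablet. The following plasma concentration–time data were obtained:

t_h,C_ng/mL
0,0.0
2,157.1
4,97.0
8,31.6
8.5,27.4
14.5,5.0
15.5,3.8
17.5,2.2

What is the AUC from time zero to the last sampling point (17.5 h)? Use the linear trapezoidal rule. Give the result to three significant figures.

AUC = 791 ng/mL·h

Trapezoidal AUC_0→17.5:
  [0→2]: (0.0+157.1)/2 × 2 = 157.1
  [2→4]: (157.1+97.0)/2 × 2 = 254.1
  [4→8]: (97.0+31.6)/2 × 4 = 257.2
  [8→8.5]: (31.6+27.4)/2 × 0.5 = 14.75
  [8.5→14.5]: (27.4+5.0)/2 × 6 = 97.2
  [14.5→15.5]: (5.0+3.8)/2 × 1 = 4.4
  [15.5→17.5]: (3.8+2.2)/2 × 2 = 6.0
  Sum = 790.75 ng/mL·h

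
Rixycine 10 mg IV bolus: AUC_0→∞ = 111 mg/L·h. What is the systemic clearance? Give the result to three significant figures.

CL = 0.0901 L/h

CL = Dose_iv / AUC_0→∞
   = 10 / 111 = 0.0900901 L/h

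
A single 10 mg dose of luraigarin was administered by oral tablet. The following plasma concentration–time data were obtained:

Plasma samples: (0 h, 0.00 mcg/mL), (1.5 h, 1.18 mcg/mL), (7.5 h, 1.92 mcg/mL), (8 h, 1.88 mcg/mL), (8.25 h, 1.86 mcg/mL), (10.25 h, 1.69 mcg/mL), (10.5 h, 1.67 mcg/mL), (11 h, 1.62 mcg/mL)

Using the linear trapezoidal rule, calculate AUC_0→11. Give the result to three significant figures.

AUC = 16.4 mcg/mL·h

Trapezoidal AUC_0→11:
  [0→1.5]: (0.00+1.18)/2 × 1.5 = 0.885
  [1.5→7.5]: (1.18+1.92)/2 × 6 = 9.3
  [7.5→8]: (1.92+1.88)/2 × 0.5 = 0.95
  [8→8.25]: (1.88+1.86)/2 × 0.25 = 0.4675
  [8.25→10.25]: (1.86+1.69)/2 × 2 = 3.55
  [10.25→10.5]: (1.69+1.67)/2 × 0.25 = 0.42
  [10.5→11]: (1.67+1.62)/2 × 0.5 = 0.8225
  Sum = 16.395 mcg/mL·h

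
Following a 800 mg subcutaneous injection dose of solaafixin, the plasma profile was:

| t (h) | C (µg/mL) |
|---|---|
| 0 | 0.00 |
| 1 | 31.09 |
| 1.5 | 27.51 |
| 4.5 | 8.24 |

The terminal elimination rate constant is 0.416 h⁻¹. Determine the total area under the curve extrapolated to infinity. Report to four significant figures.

AUC = 103.6 µg/mL·h

Trapezoidal AUC_0→4.5:
  [0→1]: (0.00+31.09)/2 × 1 = 15.545
  [1→1.5]: (31.09+27.51)/2 × 0.5 = 14.65
  [1.5→4.5]: (27.51+8.24)/2 × 3 = 53.625
  Sum = 83.82 µg/mL·h
Extrapolated tail: C_last / k_e = 8.24 / 0.416 = 19.808
AUC_0→∞ = 83.82 + 19.808 = 103.628 µg/mL·h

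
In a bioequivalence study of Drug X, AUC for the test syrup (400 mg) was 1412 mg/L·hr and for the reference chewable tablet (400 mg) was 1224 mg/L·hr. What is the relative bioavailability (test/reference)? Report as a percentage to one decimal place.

F_rel = 115.4%

F_rel = (AUC_test/D_test) / (AUC_ref/D_ref)
      = (1412/400) / (1224/400)
      = 3.53 / 3.06 = 1.1536 = 115.36%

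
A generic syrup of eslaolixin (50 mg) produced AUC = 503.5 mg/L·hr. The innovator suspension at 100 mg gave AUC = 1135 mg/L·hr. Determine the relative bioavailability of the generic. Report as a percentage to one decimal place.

F_rel = (AUC_test/D_test) / (AUC_ref/D_ref)
      = (503.5/50) / (1135/100)
      = 10.07 / 11.35 = 0.8872 = 88.72%

F_rel = 88.7%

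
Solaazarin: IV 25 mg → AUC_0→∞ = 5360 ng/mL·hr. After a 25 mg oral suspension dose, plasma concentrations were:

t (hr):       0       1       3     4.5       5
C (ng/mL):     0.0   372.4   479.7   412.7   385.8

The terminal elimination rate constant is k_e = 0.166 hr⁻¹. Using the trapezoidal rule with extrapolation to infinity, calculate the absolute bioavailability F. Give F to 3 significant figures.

Trapezoidal AUC_0→5 (oral suspension):
  [0→1]: (0.0+372.4)/2 × 1 = 186.2
  [1→3]: (372.4+479.7)/2 × 2 = 852.1
  [3→4.5]: (479.7+412.7)/2 × 1.5 = 669.3
  [4.5→5]: (412.7+385.8)/2 × 0.5 = 199.625
  Sum = 1907.225 ng/mL·hr
Tail: C_last/k_e = 385.8/0.166 = 2324.096
AUC_0→∞ (oral suspension) = 1907.225 + 2324.096 = 4231.321 ng/mL·hr
F = (AUC_ev/D_ev)/(AUC_iv/D_iv) = (4231.321/25)/(5360/25) = 169.25284/214.4 = 0.7894

F = 0.789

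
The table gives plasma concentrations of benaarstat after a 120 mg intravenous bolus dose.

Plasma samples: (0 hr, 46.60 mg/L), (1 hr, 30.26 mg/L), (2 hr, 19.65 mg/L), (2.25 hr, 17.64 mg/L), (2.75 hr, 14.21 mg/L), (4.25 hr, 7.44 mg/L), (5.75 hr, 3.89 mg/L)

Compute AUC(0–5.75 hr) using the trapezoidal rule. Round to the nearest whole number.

AUC = 101 mg/L·hr

Trapezoidal AUC_0→5.75:
  [0→1]: (46.60+30.26)/2 × 1 = 38.43
  [1→2]: (30.26+19.65)/2 × 1 = 24.955
  [2→2.25]: (19.65+17.64)/2 × 0.25 = 4.66125
  [2.25→2.75]: (17.64+14.21)/2 × 0.5 = 7.9625
  [2.75→4.25]: (14.21+7.44)/2 × 1.5 = 16.2375
  [4.25→5.75]: (7.44+3.89)/2 × 1.5 = 8.4975
  Sum = 100.74375 mg/L·hr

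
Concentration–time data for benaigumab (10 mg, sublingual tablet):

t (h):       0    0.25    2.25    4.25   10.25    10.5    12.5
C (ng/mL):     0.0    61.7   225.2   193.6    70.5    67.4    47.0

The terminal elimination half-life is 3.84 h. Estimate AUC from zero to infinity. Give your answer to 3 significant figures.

Trapezoidal AUC_0→12.5:
  [0→0.25]: (0.0+61.7)/2 × 0.25 = 7.7125
  [0.25→2.25]: (61.7+225.2)/2 × 2 = 286.9
  [2.25→4.25]: (225.2+193.6)/2 × 2 = 418.8
  [4.25→10.25]: (193.6+70.5)/2 × 6 = 792.3
  [10.25→10.5]: (70.5+67.4)/2 × 0.25 = 17.2375
  [10.5→12.5]: (67.4+47.0)/2 × 2 = 114.4
  Sum = 1637.35 ng/mL·h
k_e = ln2 / t½ = 0.693147 / 3.84 = 0.1805 h^-1
Extrapolated tail: C_last / k_e = 47.0 / 0.1805 = 260.388
AUC_0→∞ = 1637.35 + 260.388 = 1897.738 ng/mL·h

AUC = 1900 ng/mL·h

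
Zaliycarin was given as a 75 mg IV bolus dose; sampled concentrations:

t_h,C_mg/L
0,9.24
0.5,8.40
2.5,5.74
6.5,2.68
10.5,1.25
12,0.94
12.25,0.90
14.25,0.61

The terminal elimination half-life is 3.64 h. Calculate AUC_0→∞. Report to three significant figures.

AUC = 49.8 mg/L·h

Trapezoidal AUC_0→14.25:
  [0→0.5]: (9.24+8.40)/2 × 0.5 = 4.41
  [0.5→2.5]: (8.40+5.74)/2 × 2 = 14.14
  [2.5→6.5]: (5.74+2.68)/2 × 4 = 16.84
  [6.5→10.5]: (2.68+1.25)/2 × 4 = 7.86
  [10.5→12]: (1.25+0.94)/2 × 1.5 = 1.6425
  [12→12.25]: (0.94+0.90)/2 × 0.25 = 0.23
  [12.25→14.25]: (0.90+0.61)/2 × 2 = 1.51
  Sum = 46.6325 mg/L·h
k_e = ln2 / t½ = 0.693147 / 3.64 = 0.1904 h^-1
Extrapolated tail: C_last / k_e = 0.61 / 0.1904 = 3.204
AUC_0→∞ = 46.6325 + 3.204 = 49.8365 mg/L·h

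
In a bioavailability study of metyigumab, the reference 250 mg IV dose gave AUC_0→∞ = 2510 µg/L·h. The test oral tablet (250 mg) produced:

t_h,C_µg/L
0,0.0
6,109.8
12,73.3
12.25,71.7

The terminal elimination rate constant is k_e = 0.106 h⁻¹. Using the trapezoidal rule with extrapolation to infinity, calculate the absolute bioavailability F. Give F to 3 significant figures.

F = 0.627

Trapezoidal AUC_0→12.25 (oral tablet):
  [0→6]: (0.0+109.8)/2 × 6 = 329.4
  [6→12]: (109.8+73.3)/2 × 6 = 549.3
  [12→12.25]: (73.3+71.7)/2 × 0.25 = 18.125
  Sum = 896.825 µg/L·h
Tail: C_last/k_e = 71.7/0.106 = 676.415
AUC_0→∞ (oral tablet) = 896.825 + 676.415 = 1573.24 µg/L·h
F = (AUC_ev/D_ev)/(AUC_iv/D_iv) = (1573.24/250)/(2510/250) = 6.29296/10.04 = 0.6268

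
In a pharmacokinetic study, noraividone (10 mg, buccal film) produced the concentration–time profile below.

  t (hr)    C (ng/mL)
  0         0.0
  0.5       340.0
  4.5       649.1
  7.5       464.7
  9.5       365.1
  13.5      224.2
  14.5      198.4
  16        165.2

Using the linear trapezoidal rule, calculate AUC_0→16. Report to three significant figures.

Trapezoidal AUC_0→16:
  [0→0.5]: (0.0+340.0)/2 × 0.5 = 85.0
  [0.5→4.5]: (340.0+649.1)/2 × 4 = 1978.2
  [4.5→7.5]: (649.1+464.7)/2 × 3 = 1670.7
  [7.5→9.5]: (464.7+365.1)/2 × 2 = 829.8
  [9.5→13.5]: (365.1+224.2)/2 × 4 = 1178.6
  [13.5→14.5]: (224.2+198.4)/2 × 1 = 211.3
  [14.5→16]: (198.4+165.2)/2 × 1.5 = 272.7
  Sum = 6226.3 ng/mL·hr

AUC = 6230 ng/mL·hr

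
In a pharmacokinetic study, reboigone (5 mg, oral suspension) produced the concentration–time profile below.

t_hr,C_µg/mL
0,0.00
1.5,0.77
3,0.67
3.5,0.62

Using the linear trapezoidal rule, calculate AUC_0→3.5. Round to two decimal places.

AUC = 1.98 µg/mL·hr

Trapezoidal AUC_0→3.5:
  [0→1.5]: (0.00+0.77)/2 × 1.5 = 0.5775
  [1.5→3]: (0.77+0.67)/2 × 1.5 = 1.08
  [3→3.5]: (0.67+0.62)/2 × 0.5 = 0.3225
  Sum = 1.98 µg/mL·hr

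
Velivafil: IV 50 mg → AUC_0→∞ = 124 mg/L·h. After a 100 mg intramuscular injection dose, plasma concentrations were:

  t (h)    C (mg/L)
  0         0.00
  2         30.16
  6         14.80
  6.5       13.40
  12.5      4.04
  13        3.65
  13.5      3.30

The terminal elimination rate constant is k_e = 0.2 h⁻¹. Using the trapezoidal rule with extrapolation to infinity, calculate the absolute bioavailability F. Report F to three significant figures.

F = 0.805

Trapezoidal AUC_0→13.5 (intramuscular injection):
  [0→2]: (0.00+30.16)/2 × 2 = 30.16
  [2→6]: (30.16+14.80)/2 × 4 = 89.92
  [6→6.5]: (14.80+13.40)/2 × 0.5 = 7.05
  [6.5→12.5]: (13.40+4.04)/2 × 6 = 52.32
  [12.5→13]: (4.04+3.65)/2 × 0.5 = 1.9225
  [13→13.5]: (3.65+3.30)/2 × 0.5 = 1.7375
  Sum = 183.11 mg/L·h
Tail: C_last/k_e = 3.30/0.2 = 16.500
AUC_0→∞ (intramuscular injection) = 183.11 + 16.500 = 199.61 mg/L·h
F = (AUC_ev/D_ev)/(AUC_iv/D_iv) = (199.61/100)/(124/50) = 1.9961/2.48 = 0.8049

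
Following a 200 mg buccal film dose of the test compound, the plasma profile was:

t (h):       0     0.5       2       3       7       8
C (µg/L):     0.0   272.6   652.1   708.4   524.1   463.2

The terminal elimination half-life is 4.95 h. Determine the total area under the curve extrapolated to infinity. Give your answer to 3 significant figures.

AUC = 7710 µg/L·h

Trapezoidal AUC_0→8:
  [0→0.5]: (0.0+272.6)/2 × 0.5 = 68.15
  [0.5→2]: (272.6+652.1)/2 × 1.5 = 693.525
  [2→3]: (652.1+708.4)/2 × 1 = 680.25
  [3→7]: (708.4+524.1)/2 × 4 = 2465.0
  [7→8]: (524.1+463.2)/2 × 1 = 493.65
  Sum = 4400.575 µg/L·h
k_e = ln2 / t½ = 0.693147 / 4.95 = 0.1400 h^-1
Extrapolated tail: C_last / k_e = 463.2 / 0.14 = 3308.571
AUC_0→∞ = 4400.575 + 3308.571 = 7709.146 µg/L·h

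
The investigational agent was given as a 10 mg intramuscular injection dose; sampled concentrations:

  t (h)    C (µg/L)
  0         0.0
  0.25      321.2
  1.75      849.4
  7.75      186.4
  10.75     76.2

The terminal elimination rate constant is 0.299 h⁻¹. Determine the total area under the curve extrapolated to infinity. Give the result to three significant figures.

Trapezoidal AUC_0→10.75:
  [0→0.25]: (0.0+321.2)/2 × 0.25 = 40.15
  [0.25→1.75]: (321.2+849.4)/2 × 1.5 = 877.95
  [1.75→7.75]: (849.4+186.4)/2 × 6 = 3107.4
  [7.75→10.75]: (186.4+76.2)/2 × 3 = 393.9
  Sum = 4419.4 µg/L·h
Extrapolated tail: C_last / k_e = 76.2 / 0.299 = 254.849
AUC_0→∞ = 4419.4 + 254.849 = 4674.249 µg/L·h

AUC = 4670 µg/L·h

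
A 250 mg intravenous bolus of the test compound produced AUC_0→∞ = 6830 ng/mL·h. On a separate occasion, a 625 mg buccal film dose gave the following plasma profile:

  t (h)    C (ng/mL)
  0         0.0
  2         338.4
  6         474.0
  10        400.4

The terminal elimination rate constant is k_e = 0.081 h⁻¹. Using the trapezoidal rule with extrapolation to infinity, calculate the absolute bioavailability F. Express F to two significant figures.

F = 0.51

Trapezoidal AUC_0→10 (buccal film):
  [0→2]: (0.0+338.4)/2 × 2 = 338.4
  [2→6]: (338.4+474.0)/2 × 4 = 1624.8
  [6→10]: (474.0+400.4)/2 × 4 = 1748.8
  Sum = 3712.0 ng/mL·h
Tail: C_last/k_e = 400.4/0.081 = 4943.210
AUC_0→∞ (buccal film) = 3712.0 + 4943.210 = 8655.21 ng/mL·h
F = (AUC_ev/D_ev)/(AUC_iv/D_iv) = (8655.21/625)/(6830/250) = 13.848336/27.32 = 0.5069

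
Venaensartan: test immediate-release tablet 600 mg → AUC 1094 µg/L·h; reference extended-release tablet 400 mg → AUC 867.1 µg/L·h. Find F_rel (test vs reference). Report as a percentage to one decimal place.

F_rel = (AUC_test/D_test) / (AUC_ref/D_ref)
      = (1094/600) / (867.1/400)
      = 1.82333 / 2.16775 = 0.8411 = 84.11%

F_rel = 84.1%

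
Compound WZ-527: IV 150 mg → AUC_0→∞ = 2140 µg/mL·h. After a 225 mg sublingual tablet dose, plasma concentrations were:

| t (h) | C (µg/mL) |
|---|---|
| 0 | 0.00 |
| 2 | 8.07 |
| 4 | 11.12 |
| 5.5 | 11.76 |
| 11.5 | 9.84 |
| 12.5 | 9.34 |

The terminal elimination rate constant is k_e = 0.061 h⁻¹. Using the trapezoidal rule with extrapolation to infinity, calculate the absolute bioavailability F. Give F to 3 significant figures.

Trapezoidal AUC_0→12.5 (sublingual tablet):
  [0→2]: (0.00+8.07)/2 × 2 = 8.07
  [2→4]: (8.07+11.12)/2 × 2 = 19.19
  [4→5.5]: (11.12+11.76)/2 × 1.5 = 17.16
  [5.5→11.5]: (11.76+9.84)/2 × 6 = 64.8
  [11.5→12.5]: (9.84+9.34)/2 × 1 = 9.59
  Sum = 118.81 µg/mL·h
Tail: C_last/k_e = 9.34/0.061 = 153.115
AUC_0→∞ (sublingual tablet) = 118.81 + 153.115 = 271.925 µg/mL·h
F = (AUC_ev/D_ev)/(AUC_iv/D_iv) = (271.925/225)/(2140/150) = 1.20856/14.2667 = 0.0847

F = 0.0847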